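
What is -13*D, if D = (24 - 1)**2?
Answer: -6877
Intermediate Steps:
D = 529 (D = 23**2 = 529)
-13*D = -13*529 = -6877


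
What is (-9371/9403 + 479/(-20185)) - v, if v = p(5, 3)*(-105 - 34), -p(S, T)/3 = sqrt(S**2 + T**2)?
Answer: -193657672/189799555 - 417*sqrt(34) ≈ -2432.5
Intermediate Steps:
p(S, T) = -3*sqrt(S**2 + T**2)
v = 417*sqrt(34) (v = (-3*sqrt(5**2 + 3**2))*(-105 - 34) = -3*sqrt(25 + 9)*(-139) = -3*sqrt(34)*(-139) = 417*sqrt(34) ≈ 2431.5)
(-9371/9403 + 479/(-20185)) - v = (-9371/9403 + 479/(-20185)) - 417*sqrt(34) = (-9371*1/9403 + 479*(-1/20185)) - 417*sqrt(34) = (-9371/9403 - 479/20185) - 417*sqrt(34) = -193657672/189799555 - 417*sqrt(34)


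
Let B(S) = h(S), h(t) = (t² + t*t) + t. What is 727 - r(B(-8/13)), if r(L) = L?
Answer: 122839/169 ≈ 726.86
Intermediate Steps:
h(t) = t + 2*t² (h(t) = (t² + t²) + t = 2*t² + t = t + 2*t²)
B(S) = S*(1 + 2*S)
727 - r(B(-8/13)) = 727 - (-8/13)*(1 + 2*(-8/13)) = 727 - (-8*1/13)*(1 + 2*(-8*1/13)) = 727 - (-8)*(1 + 2*(-8/13))/13 = 727 - (-8)*(1 - 16/13)/13 = 727 - (-8)*(-3)/(13*13) = 727 - 1*24/169 = 727 - 24/169 = 122839/169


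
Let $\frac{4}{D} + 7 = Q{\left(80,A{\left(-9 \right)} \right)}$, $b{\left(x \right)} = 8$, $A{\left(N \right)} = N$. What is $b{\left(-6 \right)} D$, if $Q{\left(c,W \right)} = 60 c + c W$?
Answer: $\frac{32}{4073} \approx 0.0078566$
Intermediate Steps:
$Q{\left(c,W \right)} = 60 c + W c$
$D = \frac{4}{4073}$ ($D = \frac{4}{-7 + 80 \left(60 - 9\right)} = \frac{4}{-7 + 80 \cdot 51} = \frac{4}{-7 + 4080} = \frac{4}{4073} \approx 0.00098208$)
$b{\left(-6 \right)} D = 8 \cdot \frac{4}{4073} = \frac{32}{4073}$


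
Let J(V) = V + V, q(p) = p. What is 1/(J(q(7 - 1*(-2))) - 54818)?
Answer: -1/54800 ≈ -1.8248e-5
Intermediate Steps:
J(V) = 2*V
1/(J(q(7 - 1*(-2))) - 54818) = 1/(2*(7 - 1*(-2)) - 54818) = 1/(2*(7 + 2) - 54818) = 1/(2*9 - 54818) = 1/(18 - 54818) = 1/(-54800) = -1/54800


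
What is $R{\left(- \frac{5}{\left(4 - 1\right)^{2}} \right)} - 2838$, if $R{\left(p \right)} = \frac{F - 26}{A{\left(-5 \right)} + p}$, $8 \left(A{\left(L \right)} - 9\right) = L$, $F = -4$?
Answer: $- \frac{1599954}{563} \approx -2841.8$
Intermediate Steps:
$A{\left(L \right)} = 9 + \frac{L}{8}$
$R{\left(p \right)} = - \frac{30}{\frac{67}{8} + p}$ ($R{\left(p \right)} = \frac{-4 - 26}{\left(9 + \frac{1}{8} \left(-5\right)\right) + p} = - \frac{30}{\left(9 - \frac{5}{8}\right) + p} = - \frac{30}{\frac{67}{8} + p}$)
$R{\left(- \frac{5}{\left(4 - 1\right)^{2}} \right)} - 2838 = - \frac{240}{67 + 8 \left(- \frac{5}{\left(4 - 1\right)^{2}}\right)} - 2838 = - \frac{240}{67 + 8 \left(- \frac{5}{3^{2}}\right)} - 2838 = - \frac{240}{67 + 8 \left(- \frac{5}{9}\right)} - 2838 = - \frac{240}{67 - \frac{40}{9}} - 2838 = - \frac{240}{\frac{563}{9}} - 2838 = \left(-240\right) \frac{9}{563} - 2838 = - \frac{2160}{563} - 2838 = - \frac{1599954}{563}$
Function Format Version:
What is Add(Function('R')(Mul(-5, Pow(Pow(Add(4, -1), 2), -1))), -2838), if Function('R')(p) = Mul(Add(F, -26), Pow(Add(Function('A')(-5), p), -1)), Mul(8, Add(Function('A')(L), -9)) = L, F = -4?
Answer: Rational(-1599954, 563) ≈ -2841.8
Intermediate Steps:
Function('A')(L) = Add(9, Mul(Rational(1, 8), L))
Function('R')(p) = Mul(-30, Pow(Add(Rational(67, 8), p), -1)) (Function('R')(p) = Mul(Add(-4, -26), Pow(Add(Add(9, Mul(Rational(1, 8), -5)), p), -1)) = Mul(-30, Pow(Add(Add(9, Rational(-5, 8)), p), -1)) = Mul(-30, Pow(Add(Rational(67, 8), p), -1)))
Add(Function('R')(Mul(-5, Pow(Pow(Add(4, -1), 2), -1))), -2838) = Add(Mul(-240, Pow(Add(67, Mul(8, Mul(-5, Pow(Pow(Add(4, -1), 2), -1)))), -1)), -2838) = Add(Mul(-240, Pow(Add(67, Mul(8, Mul(-5, Pow(Pow(3, 2), -1)))), -1)), -2838) = Add(Mul(-240, Pow(Add(67, Mul(8, Mul(-5, Pow(9, -1)))), -1)), -2838) = Add(Mul(-240, Pow(Add(67, Mul(8, Mul(-5, Rational(1, 9)))), -1)), -2838) = Add(Mul(-240, Pow(Add(67, Mul(8, Rational(-5, 9))), -1)), -2838) = Add(Mul(-240, Pow(Add(67, Rational(-40, 9)), -1)), -2838) = Add(Mul(-240, Pow(Rational(563, 9), -1)), -2838) = Add(Mul(-240, Rational(9, 563)), -2838) = Add(Rational(-2160, 563), -2838) = Rational(-1599954, 563)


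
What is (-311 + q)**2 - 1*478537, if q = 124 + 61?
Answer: -462661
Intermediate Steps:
q = 185
(-311 + q)**2 - 1*478537 = (-311 + 185)**2 - 1*478537 = (-126)**2 - 478537 = 15876 - 478537 = -462661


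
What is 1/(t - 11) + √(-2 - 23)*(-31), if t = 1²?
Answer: -⅒ - 155*I ≈ -0.1 - 155.0*I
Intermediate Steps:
t = 1
1/(t - 11) + √(-2 - 23)*(-31) = 1/(1 - 11) + √(-2 - 23)*(-31) = 1/(-10) + √(-25)*(-31) = -⅒ + (5*I)*(-31) = -⅒ - 155*I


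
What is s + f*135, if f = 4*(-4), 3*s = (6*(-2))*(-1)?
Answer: -2156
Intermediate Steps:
s = 4 (s = ((6*(-2))*(-1))/3 = (-12*(-1))/3 = (1/3)*12 = 4)
f = -16
s + f*135 = 4 - 16*135 = 4 - 2160 = -2156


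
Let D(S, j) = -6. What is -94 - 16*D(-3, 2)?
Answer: 2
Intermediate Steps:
-94 - 16*D(-3, 2) = -94 - 16*(-6) = -94 + 96 = 2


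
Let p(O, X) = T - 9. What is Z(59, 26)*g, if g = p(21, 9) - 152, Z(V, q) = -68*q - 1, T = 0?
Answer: 284809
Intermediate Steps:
p(O, X) = -9 (p(O, X) = 0 - 9 = -9)
Z(V, q) = -1 - 68*q
g = -161 (g = -9 - 152 = -161)
Z(59, 26)*g = (-1 - 68*26)*(-161) = (-1 - 1768)*(-161) = -1769*(-161) = 284809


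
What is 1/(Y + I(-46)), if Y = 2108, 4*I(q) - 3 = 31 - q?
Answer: 1/2128 ≈ 0.00046992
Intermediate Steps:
I(q) = 17/2 - q/4 (I(q) = ¾ + (31 - q)/4 = ¾ + (31/4 - q/4) = 17/2 - q/4)
1/(Y + I(-46)) = 1/(2108 + (17/2 - ¼*(-46))) = 1/(2108 + (17/2 + 23/2)) = 1/(2108 + 20) = 1/2128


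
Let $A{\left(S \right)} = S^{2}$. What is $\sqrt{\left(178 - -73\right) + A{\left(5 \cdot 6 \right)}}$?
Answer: $\sqrt{1151} \approx 33.926$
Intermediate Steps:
$\sqrt{\left(178 - -73\right) + A{\left(5 \cdot 6 \right)}} = \sqrt{\left(178 - -73\right) + \left(5 \cdot 6\right)^{2}} = \sqrt{\left(178 + 73\right) + 30^{2}} = \sqrt{251 + 900} = \sqrt{1151}$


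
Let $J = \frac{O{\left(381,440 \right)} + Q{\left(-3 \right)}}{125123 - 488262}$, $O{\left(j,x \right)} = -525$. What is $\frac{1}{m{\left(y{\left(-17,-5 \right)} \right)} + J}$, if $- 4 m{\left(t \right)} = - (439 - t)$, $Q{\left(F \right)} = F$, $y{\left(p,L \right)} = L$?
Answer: $\frac{363139}{40308957} \approx 0.0090089$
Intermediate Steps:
$m{\left(t \right)} = \frac{439}{4} - \frac{t}{4}$ ($m{\left(t \right)} = - \frac{\left(-1\right) \left(439 - t\right)}{4} = - \frac{-439 + t}{4} = \frac{439}{4} - \frac{t}{4}$)
$J = \frac{528}{363139}$ ($J = \frac{-525 - 3}{125123 - 488262} = - \frac{528}{-363139} = \left(-528\right) \left(- \frac{1}{363139}\right) = \frac{528}{363139} \approx 0.001454$)
$\frac{1}{m{\left(y{\left(-17,-5 \right)} \right)} + J} = \frac{1}{\left(\frac{439}{4} - - \frac{5}{4}\right) + \frac{528}{363139}} = \frac{1}{\left(\frac{439}{4} + \frac{5}{4}\right) + \frac{528}{363139}} = \frac{1}{111 + \frac{528}{363139}} = \frac{1}{\frac{40308957}{363139}} = \frac{363139}{40308957}$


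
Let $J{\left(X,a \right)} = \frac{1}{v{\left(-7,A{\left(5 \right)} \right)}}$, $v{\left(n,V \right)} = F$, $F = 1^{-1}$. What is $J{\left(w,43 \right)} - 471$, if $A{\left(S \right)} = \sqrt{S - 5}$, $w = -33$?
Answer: $-470$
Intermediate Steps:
$A{\left(S \right)} = \sqrt{-5 + S}$
$F = 1$
$v{\left(n,V \right)} = 1$
$J{\left(X,a \right)} = 1$ ($J{\left(X,a \right)} = 1^{-1} = 1$)
$J{\left(w,43 \right)} - 471 = 1 - 471 = -470$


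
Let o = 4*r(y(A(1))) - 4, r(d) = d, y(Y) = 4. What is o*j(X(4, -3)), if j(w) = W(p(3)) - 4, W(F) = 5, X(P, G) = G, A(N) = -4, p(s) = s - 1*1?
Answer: 12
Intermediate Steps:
p(s) = -1 + s (p(s) = s - 1 = -1 + s)
j(w) = 1 (j(w) = 5 - 4 = 1)
o = 12 (o = 4*4 - 4 = 16 - 4 = 12)
o*j(X(4, -3)) = 12*1 = 12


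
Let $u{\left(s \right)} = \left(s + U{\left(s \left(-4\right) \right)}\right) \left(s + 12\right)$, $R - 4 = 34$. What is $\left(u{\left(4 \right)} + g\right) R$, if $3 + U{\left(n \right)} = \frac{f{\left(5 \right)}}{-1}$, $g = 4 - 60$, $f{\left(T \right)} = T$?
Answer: $-4560$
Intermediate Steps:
$R = 38$ ($R = 4 + 34 = 38$)
$g = -56$ ($g = 4 - 60 = -56$)
$U{\left(n \right)} = -8$ ($U{\left(n \right)} = -3 + \frac{5}{-1} = -3 + 5 \left(-1\right) = -3 - 5 = -8$)
$u{\left(s \right)} = \left(-8 + s\right) \left(12 + s\right)$ ($u{\left(s \right)} = \left(s - 8\right) \left(s + 12\right) = \left(-8 + s\right) \left(12 + s\right)$)
$\left(u{\left(4 \right)} + g\right) R = \left(\left(-96 + 4^{2} + 4 \cdot 4\right) - 56\right) 38 = \left(\left(-96 + 16 + 16\right) - 56\right) 38 = \left(-64 - 56\right) 38 = \left(-120\right) 38 = -4560$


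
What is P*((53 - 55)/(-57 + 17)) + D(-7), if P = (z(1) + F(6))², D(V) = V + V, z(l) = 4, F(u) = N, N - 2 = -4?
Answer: -69/5 ≈ -13.800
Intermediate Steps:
N = -2 (N = 2 - 4 = -2)
F(u) = -2
D(V) = 2*V
P = 4 (P = (4 - 2)² = 2² = 4)
P*((53 - 55)/(-57 + 17)) + D(-7) = 4*((53 - 55)/(-57 + 17)) + 2*(-7) = 4*(-2/(-40)) - 14 = 4*(-2*(-1/40)) - 14 = 4*(1/20) - 14 = ⅕ - 14 = -69/5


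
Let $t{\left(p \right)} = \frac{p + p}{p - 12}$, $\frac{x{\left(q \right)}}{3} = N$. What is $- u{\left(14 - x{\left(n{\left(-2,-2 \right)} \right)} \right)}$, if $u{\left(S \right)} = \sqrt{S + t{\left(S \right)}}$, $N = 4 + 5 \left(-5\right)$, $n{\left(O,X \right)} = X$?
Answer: $- \frac{\sqrt{335335}}{65} \approx -8.9089$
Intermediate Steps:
$N = -21$ ($N = 4 - 25 = -21$)
$x{\left(q \right)} = -63$ ($x{\left(q \right)} = 3 \left(-21\right) = -63$)
$t{\left(p \right)} = \frac{2 p}{-12 + p}$
$u{\left(S \right)} = \sqrt{S + \frac{2 S}{-12 + S}}$
$- u{\left(14 - x{\left(n{\left(-2,-2 \right)} \right)} \right)} = - \sqrt{\frac{\left(14 - -63\right) \left(-10 + \left(14 - -63\right)\right)}{-12 + \left(14 - -63\right)}} = - \sqrt{\frac{\left(14 + 63\right) \left(-10 + \left(14 + 63\right)\right)}{-12 + \left(14 + 63\right)}} = - \sqrt{\frac{77 \left(-10 + 77\right)}{-12 + 77}} = - \sqrt{77 \cdot \frac{1}{65} \cdot 67} = - \sqrt{\frac{5159}{65}} = - \frac{\sqrt{335335}}{65}$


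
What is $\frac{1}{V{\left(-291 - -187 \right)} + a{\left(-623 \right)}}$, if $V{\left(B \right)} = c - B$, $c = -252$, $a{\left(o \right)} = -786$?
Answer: $- \frac{1}{934} \approx -0.0010707$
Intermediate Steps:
$V{\left(B \right)} = -252 - B$
$\frac{1}{V{\left(-291 - -187 \right)} + a{\left(-623 \right)}} = \frac{1}{\left(-252 - \left(-291 - -187\right)\right) - 786} = \frac{1}{\left(-252 - \left(-291 + 187\right)\right) - 786} = \frac{1}{\left(-252 - -104\right) - 786} = \frac{1}{\left(-252 + 104\right) - 786} = \frac{1}{-148 - 786} = \frac{1}{-934} = - \frac{1}{934}$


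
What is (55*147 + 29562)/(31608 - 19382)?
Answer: 37647/12226 ≈ 3.0793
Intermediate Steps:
(55*147 + 29562)/(31608 - 19382) = (8085 + 29562)/12226 = 37647*(1/12226) = 37647/12226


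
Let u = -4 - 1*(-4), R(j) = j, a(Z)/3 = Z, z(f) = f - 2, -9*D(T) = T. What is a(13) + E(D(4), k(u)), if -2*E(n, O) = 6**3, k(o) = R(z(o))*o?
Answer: -69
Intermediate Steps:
D(T) = -T/9
z(f) = -2 + f
a(Z) = 3*Z
u = 0 (u = -4 + 4 = 0)
k(o) = o*(-2 + o) (k(o) = (-2 + o)*o = o*(-2 + o))
E(n, O) = -108 (E(n, O) = -1/2*6**3 = -1/2*216 = -108)
a(13) + E(D(4), k(u)) = 3*13 - 108 = 39 - 108 = -69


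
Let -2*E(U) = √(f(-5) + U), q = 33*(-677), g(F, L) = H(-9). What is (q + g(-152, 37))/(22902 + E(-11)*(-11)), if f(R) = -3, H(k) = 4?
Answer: -93011268/95364005 + 22337*I*√14/95364005 ≈ -0.97533 + 0.0008764*I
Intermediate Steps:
g(F, L) = 4
q = -22341
E(U) = -√(-3 + U)/2
(q + g(-152, 37))/(22902 + E(-11)*(-11)) = (-22341 + 4)/(22902 - √(-3 - 11)/2*(-11)) = -22337/(22902 - I*√14/2*(-11)) = -22337/(22902 + 11*I*√14/2)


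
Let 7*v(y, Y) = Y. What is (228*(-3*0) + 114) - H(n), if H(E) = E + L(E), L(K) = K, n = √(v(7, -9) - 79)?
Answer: 114 - 2*I*√3934/7 ≈ 114.0 - 17.92*I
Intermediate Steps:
v(y, Y) = Y/7
n = I*√3934/7 (n = √((⅐)*(-9) - 79) = √(-9/7 - 79) = √(-562/7) = I*√3934/7 ≈ 8.9602*I)
H(E) = 2*E (H(E) = E + E = 2*E)
(228*(-3*0) + 114) - H(n) = (228*(-3*0) + 114) - 2*I*√3934/7 = (228*0 + 114) - 2*I*√3934/7 = (0 + 114) - 2*I*√3934/7 = 114 - 2*I*√3934/7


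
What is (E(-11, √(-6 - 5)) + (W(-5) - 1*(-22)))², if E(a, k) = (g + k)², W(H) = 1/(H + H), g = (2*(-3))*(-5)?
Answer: 79013881/100 + 109308*I*√11 ≈ 7.9014e+5 + 3.6253e+5*I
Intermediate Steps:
g = 30 (g = -6*(-5) = 30)
W(H) = 1/(2*H)
E(a, k) = (30 + k)²
(E(-11, √(-6 - 5)) + (W(-5) - 1*(-22)))² = ((30 + √(-6 - 5))² + ((½)/(-5) - 1*(-22)))² = ((30 + √(-11))² + ((½)*(-⅕) + 22))² = ((30 + I*√11)² + (-⅒ + 22))² = ((30 + I*√11)² + 219/10)² = (219/10 + (30 + I*√11)²)²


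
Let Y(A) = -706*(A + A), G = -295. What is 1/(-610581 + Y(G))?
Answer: -1/194041 ≈ -5.1535e-6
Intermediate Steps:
Y(A) = -1412*A
1/(-610581 + Y(G)) = 1/(-610581 - 1412*(-295)) = 1/(-610581 + 416540) = 1/(-194041) = -1/194041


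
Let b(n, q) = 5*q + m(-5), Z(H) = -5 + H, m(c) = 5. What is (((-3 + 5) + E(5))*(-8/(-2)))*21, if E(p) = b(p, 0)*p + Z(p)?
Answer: 2268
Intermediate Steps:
b(n, q) = 5 + 5*q (b(n, q) = 5*q + 5 = 5 + 5*q)
E(p) = -5 + 6*p (E(p) = (5 + 5*0)*p + (-5 + p) = (5 + 0)*p + (-5 + p) = 5*p + (-5 + p) = -5 + 6*p)
(((-3 + 5) + E(5))*(-8/(-2)))*21 = (((-3 + 5) + (-5 + 6*5))*(-8/(-2)))*21 = ((2 + (-5 + 30))*(-8*(-½)))*21 = ((2 + 25)*4)*21 = (27*4)*21 = 108*21 = 2268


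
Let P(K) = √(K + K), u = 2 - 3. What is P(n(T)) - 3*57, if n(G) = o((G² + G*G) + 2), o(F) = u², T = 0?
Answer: -171 + √2 ≈ -169.59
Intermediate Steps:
u = -1
o(F) = 1 (o(F) = (-1)² = 1)
n(G) = 1
P(K) = √2*√K (P(K) = √(2*K) = √2*√K)
P(n(T)) - 3*57 = √2*√1 - 3*57 = √2*1 - 171 = √2 - 171 = -171 + √2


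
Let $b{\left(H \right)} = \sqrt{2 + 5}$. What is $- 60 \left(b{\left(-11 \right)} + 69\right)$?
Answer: $-4140 - 60 \sqrt{7} \approx -4298.7$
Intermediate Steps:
$b{\left(H \right)} = \sqrt{7}$
$- 60 \left(b{\left(-11 \right)} + 69\right) = - 60 \left(\sqrt{7} + 69\right) = - 60 \left(69 + \sqrt{7}\right) = -4140 - 60 \sqrt{7}$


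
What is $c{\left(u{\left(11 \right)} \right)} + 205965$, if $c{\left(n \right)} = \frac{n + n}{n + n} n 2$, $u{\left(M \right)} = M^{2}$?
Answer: $206207$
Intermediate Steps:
$c{\left(n \right)} = 2 n$ ($c{\left(n \right)} = \frac{2 n}{2 n} n 2 = 2 n \frac{1}{2 n} n 2 = 1 n 2 = n 2 = 2 n$)
$c{\left(u{\left(11 \right)} \right)} + 205965 = 2 \cdot 11^{2} + 205965 = 2 \cdot 121 + 205965 = 242 + 205965 = 206207$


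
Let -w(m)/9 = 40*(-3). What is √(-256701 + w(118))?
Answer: I*√255621 ≈ 505.59*I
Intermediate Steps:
w(m) = 1080 (w(m) = -360*(-3) = -9*(-120) = 1080)
√(-256701 + w(118)) = √(-256701 + 1080) = √(-255621) = I*√255621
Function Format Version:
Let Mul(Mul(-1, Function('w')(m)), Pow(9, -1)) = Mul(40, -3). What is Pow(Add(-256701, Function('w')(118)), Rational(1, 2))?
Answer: Mul(I, Pow(255621, Rational(1, 2))) ≈ Mul(505.59, I)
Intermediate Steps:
Function('w')(m) = 1080 (Function('w')(m) = Mul(-9, Mul(40, -3)) = Mul(-9, -120) = 1080)
Pow(Add(-256701, Function('w')(118)), Rational(1, 2)) = Pow(Add(-256701, 1080), Rational(1, 2)) = Pow(-255621, Rational(1, 2)) = Mul(I, Pow(255621, Rational(1, 2)))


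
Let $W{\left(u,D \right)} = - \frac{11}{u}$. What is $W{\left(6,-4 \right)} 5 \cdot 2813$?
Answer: $- \frac{154715}{6} \approx -25786.0$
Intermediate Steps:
$W{\left(6,-4 \right)} 5 \cdot 2813 = - \frac{11}{6} \cdot 5 \cdot 2813 = \left(-11\right) \frac{1}{6} \cdot 14065 = \left(- \frac{11}{6}\right) 14065 = - \frac{154715}{6}$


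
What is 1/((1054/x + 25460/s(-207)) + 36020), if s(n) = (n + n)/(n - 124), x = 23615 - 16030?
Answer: 1570095/88515423628 ≈ 1.7738e-5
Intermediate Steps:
x = 7585
s(n) = 2*n/(-124 + n) (s(n) = (2*n)/(-124 + n) = 2*n/(-124 + n))
1/((1054/x + 25460/s(-207)) + 36020) = 1/((1054/7585 + 25460/((2*(-207)/(-124 - 207)))) + 36020) = 1/((1054*(1/7585) + 25460/((2*(-207)/(-331)))) + 36020) = 1/((1054/7585 + 25460/((2*(-207)*(-1/331)))) + 36020) = 1/((1054/7585 + 25460/(414/331)) + 36020) = 1/((1054/7585 + 25460*(331/414)) + 36020) = 1/((1054/7585 + 4213630/207) + 36020) = 1/(31960601728/1570095 + 36020) = 1/(88515423628/1570095) = 1570095/88515423628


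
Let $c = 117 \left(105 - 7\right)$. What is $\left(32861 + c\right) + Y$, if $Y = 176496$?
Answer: $220823$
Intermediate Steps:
$c = 11466$ ($c = 117 \cdot 98 = 11466$)
$\left(32861 + c\right) + Y = \left(32861 + 11466\right) + 176496 = 44327 + 176496 = 220823$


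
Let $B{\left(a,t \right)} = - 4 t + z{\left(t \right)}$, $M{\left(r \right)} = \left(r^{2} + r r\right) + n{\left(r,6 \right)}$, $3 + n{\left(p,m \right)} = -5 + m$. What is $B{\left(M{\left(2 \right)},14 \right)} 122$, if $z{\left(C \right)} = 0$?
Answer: $-6832$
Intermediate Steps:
$n{\left(p,m \right)} = -8 + m$ ($n{\left(p,m \right)} = -3 + \left(-5 + m\right) = -8 + m$)
$M{\left(r \right)} = -2 + 2 r^{2}$ ($M{\left(r \right)} = \left(r^{2} + r r\right) + \left(-8 + 6\right) = \left(r^{2} + r^{2}\right) - 2 = 2 r^{2} - 2 = -2 + 2 r^{2}$)
$B{\left(a,t \right)} = - 4 t$ ($B{\left(a,t \right)} = - 4 t + 0 = - 4 t$)
$B{\left(M{\left(2 \right)},14 \right)} 122 = \left(-4\right) 14 \cdot 122 = \left(-56\right) 122 = -6832$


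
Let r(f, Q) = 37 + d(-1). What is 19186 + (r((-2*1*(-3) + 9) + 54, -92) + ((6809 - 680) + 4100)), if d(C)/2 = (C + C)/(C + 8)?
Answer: 206160/7 ≈ 29451.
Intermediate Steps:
d(C) = 4*C/(8 + C) (d(C) = 2*((C + C)/(C + 8)) = 2*((2*C)/(8 + C)) = 2*(2*C/(8 + C)) = 4*C/(8 + C))
r(f, Q) = 255/7 (r(f, Q) = 37 + 4*(-1)/(8 - 1) = 37 + 4*(-1)/7 = 37 + 4*(-1)*(⅐) = 37 - 4/7 = 255/7)
19186 + (r((-2*1*(-3) + 9) + 54, -92) + ((6809 - 680) + 4100)) = 19186 + (255/7 + ((6809 - 680) + 4100)) = 19186 + (255/7 + (6129 + 4100)) = 19186 + (255/7 + 10229) = 19186 + 71858/7 = 206160/7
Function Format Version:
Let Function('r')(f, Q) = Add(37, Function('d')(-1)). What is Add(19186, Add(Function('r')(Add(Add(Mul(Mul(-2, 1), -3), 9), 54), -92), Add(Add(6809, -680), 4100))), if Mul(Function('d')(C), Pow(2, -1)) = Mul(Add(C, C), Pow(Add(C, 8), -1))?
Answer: Rational(206160, 7) ≈ 29451.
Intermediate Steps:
Function('d')(C) = Mul(4, C, Pow(Add(8, C), -1)) (Function('d')(C) = Mul(2, Mul(Add(C, C), Pow(Add(C, 8), -1))) = Mul(2, Mul(Mul(2, C), Pow(Add(8, C), -1))) = Mul(2, Mul(2, C, Pow(Add(8, C), -1))) = Mul(4, C, Pow(Add(8, C), -1)))
Function('r')(f, Q) = Rational(255, 7) (Function('r')(f, Q) = Add(37, Mul(4, -1, Pow(Add(8, -1), -1))) = Add(37, Mul(4, -1, Pow(7, -1))) = Add(37, Mul(4, -1, Rational(1, 7))) = Add(37, Rational(-4, 7)) = Rational(255, 7))
Add(19186, Add(Function('r')(Add(Add(Mul(Mul(-2, 1), -3), 9), 54), -92), Add(Add(6809, -680), 4100))) = Add(19186, Add(Rational(255, 7), Add(Add(6809, -680), 4100))) = Add(19186, Add(Rational(255, 7), Add(6129, 4100))) = Add(19186, Add(Rational(255, 7), 10229)) = Add(19186, Rational(71858, 7)) = Rational(206160, 7)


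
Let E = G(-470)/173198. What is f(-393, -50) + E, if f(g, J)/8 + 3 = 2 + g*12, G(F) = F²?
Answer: -3267789414/86599 ≈ -37735.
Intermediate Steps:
f(g, J) = -8 + 96*g (f(g, J) = -24 + 8*(2 + g*12) = -24 + 8*(2 + 12*g) = -24 + (16 + 96*g) = -8 + 96*g)
E = 110450/86599 (E = (-470)²/173198 = 220900*(1/173198) = 110450/86599 ≈ 1.2754)
f(-393, -50) + E = (-8 + 96*(-393)) + 110450/86599 = (-8 - 37728) + 110450/86599 = -37736 + 110450/86599 = -3267789414/86599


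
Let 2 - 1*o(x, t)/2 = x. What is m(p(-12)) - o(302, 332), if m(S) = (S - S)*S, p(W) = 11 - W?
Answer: 600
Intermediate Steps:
o(x, t) = 4 - 2*x
m(S) = 0 (m(S) = 0*S = 0)
m(p(-12)) - o(302, 332) = 0 - (4 - 2*302) = 0 - (4 - 604) = 0 - 1*(-600) = 0 + 600 = 600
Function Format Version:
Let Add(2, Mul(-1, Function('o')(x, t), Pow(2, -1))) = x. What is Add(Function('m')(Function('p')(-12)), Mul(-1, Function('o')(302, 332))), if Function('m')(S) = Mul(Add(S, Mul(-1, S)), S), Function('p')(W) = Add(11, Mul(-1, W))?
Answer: 600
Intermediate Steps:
Function('o')(x, t) = Add(4, Mul(-2, x))
Function('m')(S) = 0 (Function('m')(S) = Mul(0, S) = 0)
Add(Function('m')(Function('p')(-12)), Mul(-1, Function('o')(302, 332))) = Add(0, Mul(-1, Add(4, Mul(-2, 302)))) = Add(0, Mul(-1, Add(4, -604))) = Add(0, Mul(-1, -600)) = Add(0, 600) = 600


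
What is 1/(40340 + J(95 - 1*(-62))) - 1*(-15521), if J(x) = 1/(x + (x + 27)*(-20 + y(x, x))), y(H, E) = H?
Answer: 15881461296986/1023224101 ≈ 15521.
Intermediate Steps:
J(x) = 1/(x + (-20 + x)*(27 + x)) (J(x) = 1/(x + (x + 27)*(-20 + x)) = 1/(x + (27 + x)*(-20 + x)) = 1/(x + (-20 + x)*(27 + x)))
1/(40340 + J(95 - 1*(-62))) - 1*(-15521) = 1/(40340 + 1/(-540 + (95 - 1*(-62))² + 8*(95 - 1*(-62)))) - 1*(-15521) = 1/(40340 + 1/(-540 + (95 + 62)² + 8*(95 + 62))) + 15521 = 1/(40340 + 1/(-540 + 157² + 8*157)) + 15521 = 1/(40340 + 1/(-540 + 24649 + 1256)) + 15521 = 1/(40340 + 1/25365) + 15521 = 1/(1023224101/25365) + 15521 = 25365/1023224101 + 15521 = 15881461296986/1023224101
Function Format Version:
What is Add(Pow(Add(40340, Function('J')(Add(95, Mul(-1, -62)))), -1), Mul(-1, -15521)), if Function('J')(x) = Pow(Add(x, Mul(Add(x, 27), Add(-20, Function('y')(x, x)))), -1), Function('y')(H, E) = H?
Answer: Rational(15881461296986, 1023224101) ≈ 15521.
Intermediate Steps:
Function('J')(x) = Pow(Add(x, Mul(Add(-20, x), Add(27, x))), -1) (Function('J')(x) = Pow(Add(x, Mul(Add(x, 27), Add(-20, x))), -1) = Pow(Add(x, Mul(Add(27, x), Add(-20, x))), -1) = Pow(Add(x, Mul(Add(-20, x), Add(27, x))), -1))
Add(Pow(Add(40340, Function('J')(Add(95, Mul(-1, -62)))), -1), Mul(-1, -15521)) = Add(Pow(Add(40340, Pow(Add(-540, Pow(Add(95, Mul(-1, -62)), 2), Mul(8, Add(95, Mul(-1, -62)))), -1)), -1), Mul(-1, -15521)) = Add(Pow(Add(40340, Pow(Add(-540, Pow(Add(95, 62), 2), Mul(8, Add(95, 62))), -1)), -1), 15521) = Add(Pow(Add(40340, Pow(Add(-540, Pow(157, 2), Mul(8, 157)), -1)), -1), 15521) = Add(Pow(Add(40340, Pow(Add(-540, 24649, 1256), -1)), -1), 15521) = Add(Pow(Add(40340, Pow(25365, -1)), -1), 15521) = Add(Pow(Add(40340, Rational(1, 25365)), -1), 15521) = Add(Pow(Rational(1023224101, 25365), -1), 15521) = Add(Rational(25365, 1023224101), 15521) = Rational(15881461296986, 1023224101)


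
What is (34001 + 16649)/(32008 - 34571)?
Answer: -50650/2563 ≈ -19.762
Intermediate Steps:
(34001 + 16649)/(32008 - 34571) = 50650/(-2563) = 50650*(-1/2563) = -50650/2563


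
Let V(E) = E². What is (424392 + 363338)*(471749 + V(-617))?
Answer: 671490985740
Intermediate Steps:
(424392 + 363338)*(471749 + V(-617)) = (424392 + 363338)*(471749 + (-617)²) = 787730*(471749 + 380689) = 787730*852438 = 671490985740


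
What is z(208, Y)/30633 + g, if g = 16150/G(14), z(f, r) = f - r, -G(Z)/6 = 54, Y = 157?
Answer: -82451071/1654182 ≈ -49.844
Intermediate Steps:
G(Z) = -324 (G(Z) = -6*54 = -324)
g = -8075/162 (g = 16150/(-324) = 16150*(-1/324) = -8075/162 ≈ -49.846)
z(208, Y)/30633 + g = (208 - 1*157)/30633 - 8075/162 = (208 - 157)*(1/30633) - 8075/162 = 51*(1/30633) - 8075/162 = 17/10211 - 8075/162 = -82451071/1654182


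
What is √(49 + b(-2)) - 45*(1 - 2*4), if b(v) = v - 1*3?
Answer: 315 + 2*√11 ≈ 321.63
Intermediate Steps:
b(v) = -3 + v (b(v) = v - 3 = -3 + v)
√(49 + b(-2)) - 45*(1 - 2*4) = √(49 + (-3 - 2)) - 45*(1 - 2*4) = √(49 - 5) - 45*(1 - 8) = √44 - 45*(-7) = 2*√11 + 315 = 315 + 2*√11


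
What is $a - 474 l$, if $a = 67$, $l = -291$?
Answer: $138001$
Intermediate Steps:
$a - 474 l = 67 - -137934 = 67 + 137934 = 138001$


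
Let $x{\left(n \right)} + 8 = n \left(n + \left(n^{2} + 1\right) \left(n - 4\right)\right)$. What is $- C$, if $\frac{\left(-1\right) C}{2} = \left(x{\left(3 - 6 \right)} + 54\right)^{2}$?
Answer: $140450$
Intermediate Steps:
$x{\left(n \right)} = -8 + n \left(n + \left(1 + n^{2}\right) \left(-4 + n\right)\right)$ ($x{\left(n \right)} = -8 + n \left(n + \left(n^{2} + 1\right) \left(n - 4\right)\right) = -8 + n \left(n + \left(1 + n^{2}\right) \left(-4 + n\right)\right)$)
$C = -140450$ ($C = - 2 \left(\left(-8 + \left(3 - 6\right)^{4} - 4 \left(3 - 6\right) - 4 \left(3 - 6\right)^{3} + 2 \left(3 - 6\right)^{2}\right) + 54\right)^{2} = - 2 \left(\left(-8 + \left(-3\right)^{4} - -12 - 4 \left(-3\right)^{3} + 2 \left(-3\right)^{2}\right) + 54\right)^{2} = - 2 \left(\left(-8 + 81 + 12 - -108 + 2 \cdot 9\right) + 54\right)^{2} = - 2 \left(\left(-8 + 81 + 12 + 108 + 18\right) + 54\right)^{2} = - 2 \left(211 + 54\right)^{2} = - 2 \cdot 265^{2} = \left(-2\right) 70225 = -140450$)
$- C = \left(-1\right) \left(-140450\right) = 140450$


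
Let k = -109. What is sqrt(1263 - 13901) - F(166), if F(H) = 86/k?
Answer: 86/109 + I*sqrt(12638) ≈ 0.78899 + 112.42*I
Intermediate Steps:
F(H) = -86/109 (F(H) = 86/(-109) = 86*(-1/109) = -86/109)
sqrt(1263 - 13901) - F(166) = sqrt(1263 - 13901) - 1*(-86/109) = sqrt(-12638) + 86/109 = I*sqrt(12638) + 86/109 = 86/109 + I*sqrt(12638)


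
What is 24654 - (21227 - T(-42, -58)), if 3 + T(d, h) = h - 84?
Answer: 3282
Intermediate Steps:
T(d, h) = -87 + h (T(d, h) = -3 + (h - 84) = -3 + (-84 + h) = -87 + h)
24654 - (21227 - T(-42, -58)) = 24654 - (21227 - (-87 - 58)) = 24654 - (21227 - 1*(-145)) = 24654 - (21227 + 145) = 24654 - 1*21372 = 24654 - 21372 = 3282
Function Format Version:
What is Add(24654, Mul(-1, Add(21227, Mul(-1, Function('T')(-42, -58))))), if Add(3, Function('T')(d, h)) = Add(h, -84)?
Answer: 3282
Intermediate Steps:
Function('T')(d, h) = Add(-87, h) (Function('T')(d, h) = Add(-3, Add(h, -84)) = Add(-3, Add(-84, h)) = Add(-87, h))
Add(24654, Mul(-1, Add(21227, Mul(-1, Function('T')(-42, -58))))) = Add(24654, Mul(-1, Add(21227, Mul(-1, Add(-87, -58))))) = Add(24654, Mul(-1, Add(21227, Mul(-1, -145)))) = Add(24654, Mul(-1, Add(21227, 145))) = Add(24654, Mul(-1, 21372)) = Add(24654, -21372) = 3282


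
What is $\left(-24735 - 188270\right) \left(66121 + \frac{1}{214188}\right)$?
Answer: $- \frac{232049691012365}{16476} \approx -1.4084 \cdot 10^{10}$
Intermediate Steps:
$\left(-24735 - 188270\right) \left(66121 + \frac{1}{214188}\right) = - 213005 \left(66121 + \frac{1}{214188}\right) = \left(-213005\right) \frac{14162324749}{214188} = - \frac{232049691012365}{16476}$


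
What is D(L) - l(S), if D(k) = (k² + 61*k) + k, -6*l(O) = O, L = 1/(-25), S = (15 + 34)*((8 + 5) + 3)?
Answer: 240353/1875 ≈ 128.19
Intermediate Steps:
S = 784 (S = 49*(13 + 3) = 49*16 = 784)
L = -1/25 ≈ -0.040000
l(O) = -O/6
D(k) = k² + 62*k
D(L) - l(S) = -(62 - 1/25)/25 - (-1)*784/6 = -1/25*1549/25 - 1*(-392/3) = -1549/625 + 392/3 = 240353/1875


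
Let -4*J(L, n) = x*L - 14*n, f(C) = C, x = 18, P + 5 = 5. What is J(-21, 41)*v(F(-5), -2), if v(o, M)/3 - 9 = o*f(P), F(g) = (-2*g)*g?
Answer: 6426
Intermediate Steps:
P = 0 (P = -5 + 5 = 0)
F(g) = -2*g²
J(L, n) = -9*L/2 + 7*n/2 (J(L, n) = -(18*L - 14*n)/4 = -(-14*n + 18*L)/4 = -9*L/2 + 7*n/2)
v(o, M) = 27 (v(o, M) = 27 + 3*(o*0) = 27 + 3*0 = 27 + 0 = 27)
J(-21, 41)*v(F(-5), -2) = (-9/2*(-21) + (7/2)*41)*27 = (189/2 + 287/2)*27 = 238*27 = 6426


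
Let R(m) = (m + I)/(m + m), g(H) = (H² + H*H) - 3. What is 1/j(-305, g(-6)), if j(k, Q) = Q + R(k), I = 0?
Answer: 2/139 ≈ 0.014388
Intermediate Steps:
g(H) = -3 + 2*H² (g(H) = (H² + H²) - 3 = 2*H² - 3 = -3 + 2*H²)
R(m) = ½ (R(m) = (m + 0)/(m + m) = m/((2*m)) = m*(1/(2*m)) = ½)
j(k, Q) = ½ + Q (j(k, Q) = Q + ½ = ½ + Q)
1/j(-305, g(-6)) = 1/(½ + (-3 + 2*(-6)²)) = 1/(½ + (-3 + 2*36)) = 1/(½ + (-3 + 72)) = 1/(½ + 69) = 1/(139/2) = 2/139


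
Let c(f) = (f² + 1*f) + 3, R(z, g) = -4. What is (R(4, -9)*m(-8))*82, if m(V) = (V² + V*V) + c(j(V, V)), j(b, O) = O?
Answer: -61336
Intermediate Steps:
c(f) = 3 + f + f² (c(f) = (f² + f) + 3 = (f + f²) + 3 = 3 + f + f²)
m(V) = 3 + V + 3*V² (m(V) = (V² + V*V) + (3 + V + V²) = (V² + V²) + (3 + V + V²) = 2*V² + (3 + V + V²) = 3 + V + 3*V²)
(R(4, -9)*m(-8))*82 = -4*(3 - 8 + 3*(-8)²)*82 = -4*(3 - 8 + 3*64)*82 = -4*(3 - 8 + 192)*82 = -4*187*82 = -748*82 = -61336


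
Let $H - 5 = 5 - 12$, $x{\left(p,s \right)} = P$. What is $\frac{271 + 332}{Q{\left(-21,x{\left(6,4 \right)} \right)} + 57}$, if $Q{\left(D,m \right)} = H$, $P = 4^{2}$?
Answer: $\frac{603}{55} \approx 10.964$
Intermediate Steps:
$P = 16$
$x{\left(p,s \right)} = 16$
$H = -2$ ($H = 5 + \left(5 - 12\right) = 5 - 7 = -2$)
$Q{\left(D,m \right)} = -2$
$\frac{271 + 332}{Q{\left(-21,x{\left(6,4 \right)} \right)} + 57} = \frac{271 + 332}{-2 + 57} = \frac{603}{55}$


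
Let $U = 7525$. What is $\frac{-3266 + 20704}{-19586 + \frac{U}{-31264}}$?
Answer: $- \frac{545181632}{612344229} \approx -0.89032$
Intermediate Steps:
$\frac{-3266 + 20704}{-19586 + \frac{U}{-31264}} = \frac{-3266 + 20704}{-19586 + \frac{7525}{-31264}} = \frac{17438}{-19586 + 7525 \left(- \frac{1}{31264}\right)} = \frac{17438}{-19586 - \frac{7525}{31264}} = \frac{17438}{- \frac{612344229}{31264}} = 17438 \left(- \frac{31264}{612344229}\right) = - \frac{545181632}{612344229}$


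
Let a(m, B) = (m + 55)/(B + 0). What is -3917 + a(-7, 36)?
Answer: -11747/3 ≈ -3915.7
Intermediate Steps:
a(m, B) = (55 + m)/B
-3917 + a(-7, 36) = -3917 + (55 - 7)/36 = -3917 + (1/36)*48 = -3917 + 4/3 = -11747/3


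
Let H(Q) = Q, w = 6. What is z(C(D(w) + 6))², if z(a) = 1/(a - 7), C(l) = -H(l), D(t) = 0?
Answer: 1/169 ≈ 0.0059172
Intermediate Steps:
C(l) = -l
z(a) = 1/(-7 + a)
z(C(D(w) + 6))² = (1/(-7 - (0 + 6)))² = (1/(-7 - 1*6))² = (1/(-7 - 6))² = (1/(-13))² = (-1/13)² = 1/169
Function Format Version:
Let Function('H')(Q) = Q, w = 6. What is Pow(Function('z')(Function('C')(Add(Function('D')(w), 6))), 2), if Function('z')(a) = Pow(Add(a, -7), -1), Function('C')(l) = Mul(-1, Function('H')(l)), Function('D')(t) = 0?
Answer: Rational(1, 169) ≈ 0.0059172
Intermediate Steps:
Function('C')(l) = Mul(-1, l)
Function('z')(a) = Pow(Add(-7, a), -1)
Pow(Function('z')(Function('C')(Add(Function('D')(w), 6))), 2) = Pow(Pow(Add(-7, Mul(-1, Add(0, 6))), -1), 2) = Pow(Pow(Add(-7, Mul(-1, 6)), -1), 2) = Pow(Pow(Add(-7, -6), -1), 2) = Pow(Pow(-13, -1), 2) = Pow(Rational(-1, 13), 2) = Rational(1, 169)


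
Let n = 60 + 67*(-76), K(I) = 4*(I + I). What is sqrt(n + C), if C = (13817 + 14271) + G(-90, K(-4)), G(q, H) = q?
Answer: sqrt(22966) ≈ 151.55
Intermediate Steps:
K(I) = 8*I (K(I) = 4*(2*I) = 8*I)
C = 27998 (C = (13817 + 14271) - 90 = 28088 - 90 = 27998)
n = -5032 (n = 60 - 5092 = -5032)
sqrt(n + C) = sqrt(-5032 + 27998) = sqrt(22966)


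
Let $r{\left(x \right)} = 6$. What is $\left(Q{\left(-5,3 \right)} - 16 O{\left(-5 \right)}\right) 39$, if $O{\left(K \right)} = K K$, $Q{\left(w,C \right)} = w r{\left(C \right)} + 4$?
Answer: $-16614$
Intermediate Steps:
$Q{\left(w,C \right)} = 4 + 6 w$ ($Q{\left(w,C \right)} = w 6 + 4 = 6 w + 4 = 4 + 6 w$)
$O{\left(K \right)} = K^{2}$
$\left(Q{\left(-5,3 \right)} - 16 O{\left(-5 \right)}\right) 39 = \left(\left(4 + 6 \left(-5\right)\right) - 16 \left(-5\right)^{2}\right) 39 = \left(\left(4 - 30\right) - 400\right) 39 = \left(-26 - 400\right) 39 = \left(-426\right) 39 = -16614$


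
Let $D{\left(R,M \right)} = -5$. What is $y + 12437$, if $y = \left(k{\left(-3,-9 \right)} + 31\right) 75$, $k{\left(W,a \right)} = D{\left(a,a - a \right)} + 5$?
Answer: $14762$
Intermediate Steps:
$k{\left(W,a \right)} = 0$ ($k{\left(W,a \right)} = -5 + 5 = 0$)
$y = 2325$ ($y = \left(0 + 31\right) 75 = 31 \cdot 75 = 2325$)
$y + 12437 = 2325 + 12437 = 14762$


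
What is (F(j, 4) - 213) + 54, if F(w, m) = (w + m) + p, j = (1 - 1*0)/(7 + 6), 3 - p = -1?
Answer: -1962/13 ≈ -150.92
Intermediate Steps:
p = 4 (p = 3 - 1*(-1) = 3 + 1 = 4)
j = 1/13 (j = (1 + 0)/13 = 1*(1/13) = 1/13 ≈ 0.076923)
F(w, m) = 4 + m + w (F(w, m) = (w + m) + 4 = (m + w) + 4 = 4 + m + w)
(F(j, 4) - 213) + 54 = ((4 + 4 + 1/13) - 213) + 54 = (105/13 - 213) + 54 = -2664/13 + 54 = -1962/13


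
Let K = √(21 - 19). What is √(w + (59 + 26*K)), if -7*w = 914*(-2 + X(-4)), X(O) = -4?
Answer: √(41279 + 1274*√2)/7 ≈ 29.651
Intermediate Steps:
K = √2 ≈ 1.4142
w = 5484/7 (w = -914*(-2 - 4)/7 = -914*(-6)/7 = -⅐*(-5484) = 5484/7 ≈ 783.43)
√(w + (59 + 26*K)) = √(5484/7 + (59 + 26*√2)) = √(5897/7 + 26*√2)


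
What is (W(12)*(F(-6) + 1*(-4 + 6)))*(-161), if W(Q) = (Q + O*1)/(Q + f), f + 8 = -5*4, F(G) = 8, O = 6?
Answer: 7245/4 ≈ 1811.3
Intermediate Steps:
f = -28 (f = -8 - 5*4 = -8 - 20 = -28)
W(Q) = (6 + Q)/(-28 + Q) (W(Q) = (Q + 6*1)/(Q - 28) = (Q + 6)/(-28 + Q) = (6 + Q)/(-28 + Q))
(W(12)*(F(-6) + 1*(-4 + 6)))*(-161) = (((6 + 12)/(-28 + 12))*(8 + 1*(-4 + 6)))*(-161) = ((18/(-16))*(8 + 1*2))*(-161) = ((-1/16*18)*(8 + 2))*(-161) = -9/8*10*(-161) = -45/4*(-161) = 7245/4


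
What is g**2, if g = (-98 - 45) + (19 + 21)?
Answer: 10609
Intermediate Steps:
g = -103 (g = -143 + 40 = -103)
g**2 = (-103)**2 = 10609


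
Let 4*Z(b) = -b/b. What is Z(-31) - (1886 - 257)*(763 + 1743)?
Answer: -16329097/4 ≈ -4.0823e+6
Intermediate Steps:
Z(b) = -¼ (Z(b) = (-b/b)/4 = (-1*1)/4 = (¼)*(-1) = -¼)
Z(-31) - (1886 - 257)*(763 + 1743) = -¼ - (1886 - 257)*(763 + 1743) = -¼ - 1629*2506 = -¼ - 1*4082274 = -¼ - 4082274 = -16329097/4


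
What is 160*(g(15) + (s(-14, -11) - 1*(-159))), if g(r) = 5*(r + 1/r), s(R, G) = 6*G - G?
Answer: 86080/3 ≈ 28693.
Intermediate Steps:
s(R, G) = 5*G
g(r) = 5*r + 5/r
160*(g(15) + (s(-14, -11) - 1*(-159))) = 160*((5*15 + 5/15) + (5*(-11) - 1*(-159))) = 160*((75 + 5*(1/15)) + (-55 + 159)) = 160*((75 + 1/3) + 104) = 160*(226/3 + 104) = 160*(538/3) = 86080/3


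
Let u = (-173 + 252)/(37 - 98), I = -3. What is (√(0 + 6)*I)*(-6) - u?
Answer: 79/61 + 18*√6 ≈ 45.386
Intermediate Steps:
u = -79/61 (u = 79/(-61) = 79*(-1/61) = -79/61 ≈ -1.2951)
(√(0 + 6)*I)*(-6) - u = (√(0 + 6)*(-3))*(-6) - 1*(-79/61) = (√6*(-3))*(-6) + 79/61 = -3*√6*(-6) + 79/61 = 18*√6 + 79/61 = 79/61 + 18*√6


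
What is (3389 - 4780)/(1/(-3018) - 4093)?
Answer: 4198038/12352675 ≈ 0.33985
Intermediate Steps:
(3389 - 4780)/(1/(-3018) - 4093) = -1391/(-1/3018 - 4093) = -1391/(-12352675/3018) = -1391*(-3018/12352675) = 4198038/12352675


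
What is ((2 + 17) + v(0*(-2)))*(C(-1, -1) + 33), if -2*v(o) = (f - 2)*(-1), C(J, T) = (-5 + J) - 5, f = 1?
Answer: 407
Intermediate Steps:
C(J, T) = -10 + J
v(o) = -½ (v(o) = -(1 - 2)*(-1)/2 = -(-1)*(-1)/2 = -½*1 = -½)
((2 + 17) + v(0*(-2)))*(C(-1, -1) + 33) = ((2 + 17) - ½)*((-10 - 1) + 33) = (19 - ½)*(-11 + 33) = (37/2)*22 = 407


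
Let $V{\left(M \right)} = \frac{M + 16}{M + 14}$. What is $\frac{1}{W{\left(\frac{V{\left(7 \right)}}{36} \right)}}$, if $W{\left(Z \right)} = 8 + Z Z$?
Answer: $\frac{571536}{4572817} \approx 0.12499$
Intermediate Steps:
$V{\left(M \right)} = \frac{16 + M}{14 + M}$
$W{\left(Z \right)} = 8 + Z^{2}$
$\frac{1}{W{\left(\frac{V{\left(7 \right)}}{36} \right)}} = \frac{1}{8 + \left(\frac{\frac{1}{14 + 7} \left(16 + 7\right)}{36}\right)^{2}} = \frac{1}{8 + \left(\frac{1}{21} \cdot 23 \cdot \frac{1}{36}\right)^{2}} = \frac{1}{8 + \left(\frac{23}{21} \cdot \frac{1}{36}\right)^{2}} = \frac{1}{8 + \left(\frac{23}{756}\right)^{2}} = \frac{1}{8 + \frac{529}{571536}} = \frac{1}{\frac{4572817}{571536}} = \frac{571536}{4572817}$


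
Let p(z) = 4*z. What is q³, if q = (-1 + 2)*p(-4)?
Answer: -4096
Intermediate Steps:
q = -16 (q = (-1 + 2)*(4*(-4)) = 1*(-16) = -16)
q³ = (-16)³ = -4096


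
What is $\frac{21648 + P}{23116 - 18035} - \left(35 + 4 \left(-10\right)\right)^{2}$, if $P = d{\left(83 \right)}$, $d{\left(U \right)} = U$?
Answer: $- \frac{105294}{5081} \approx -20.723$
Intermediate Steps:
$P = 83$
$\frac{21648 + P}{23116 - 18035} - \left(35 + 4 \left(-10\right)\right)^{2} = \frac{21648 + 83}{23116 - 18035} - \left(35 + 4 \left(-10\right)\right)^{2} = \frac{21731}{5081} - \left(35 - 40\right)^{2} = 21731 \cdot \frac{1}{5081} - \left(-5\right)^{2} = \frac{21731}{5081} - 25 = - \frac{105294}{5081}$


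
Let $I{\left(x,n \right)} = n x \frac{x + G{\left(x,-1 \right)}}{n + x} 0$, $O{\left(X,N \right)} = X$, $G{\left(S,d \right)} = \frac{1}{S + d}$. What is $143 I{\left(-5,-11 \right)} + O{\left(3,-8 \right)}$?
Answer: $3$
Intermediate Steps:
$I{\left(x,n \right)} = 0$ ($I{\left(x,n \right)} = n x \frac{x + \frac{1}{x - 1}}{n + x} 0 = n x \frac{x + \frac{1}{-1 + x}}{n + x} 0 = n \frac{x \left(x + \frac{1}{-1 + x}\right)}{n + x} 0 = n 0 = 0$)
$143 I{\left(-5,-11 \right)} + O{\left(3,-8 \right)} = 143 \cdot 0 + 3 = 0 + 3 = 3$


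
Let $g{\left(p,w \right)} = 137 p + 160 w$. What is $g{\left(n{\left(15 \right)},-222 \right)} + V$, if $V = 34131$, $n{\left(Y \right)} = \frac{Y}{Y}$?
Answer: $-1252$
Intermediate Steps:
$n{\left(Y \right)} = 1$
$g{\left(n{\left(15 \right)},-222 \right)} + V = \left(137 \cdot 1 + 160 \left(-222\right)\right) + 34131 = \left(137 - 35520\right) + 34131 = -35383 + 34131 = -1252$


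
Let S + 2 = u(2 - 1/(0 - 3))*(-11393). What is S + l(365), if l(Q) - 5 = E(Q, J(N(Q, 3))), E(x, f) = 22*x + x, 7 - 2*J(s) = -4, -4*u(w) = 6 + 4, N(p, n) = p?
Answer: 73761/2 ≈ 36881.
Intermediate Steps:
u(w) = -5/2 (u(w) = -(6 + 4)/4 = -¼*10 = -5/2)
J(s) = 11/2 (J(s) = 7/2 - ½*(-4) = 7/2 + 2 = 11/2)
E(x, f) = 23*x
S = 56961/2 (S = -2 - 5/2*(-11393) = -2 + 56965/2 = 56961/2 ≈ 28481.)
l(Q) = 5 + 23*Q
S + l(365) = 56961/2 + (5 + 23*365) = 56961/2 + (5 + 8395) = 56961/2 + 8400 = 73761/2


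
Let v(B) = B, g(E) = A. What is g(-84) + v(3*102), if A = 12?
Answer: 318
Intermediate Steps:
g(E) = 12
g(-84) + v(3*102) = 12 + 3*102 = 12 + 306 = 318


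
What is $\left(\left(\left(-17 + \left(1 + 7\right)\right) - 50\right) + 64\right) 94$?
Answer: $470$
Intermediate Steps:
$\left(\left(\left(-17 + \left(1 + 7\right)\right) - 50\right) + 64\right) 94 = \left(\left(\left(-17 + 8\right) - 50\right) + 64\right) 94 = \left(\left(-9 - 50\right) + 64\right) 94 = \left(-59 + 64\right) 94 = 5 \cdot 94 = 470$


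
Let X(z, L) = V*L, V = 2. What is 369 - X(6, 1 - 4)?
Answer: 375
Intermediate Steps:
X(z, L) = 2*L
369 - X(6, 1 - 4) = 369 - 2*(1 - 4) = 369 - 2*(-3) = 369 - 1*(-6) = 369 + 6 = 375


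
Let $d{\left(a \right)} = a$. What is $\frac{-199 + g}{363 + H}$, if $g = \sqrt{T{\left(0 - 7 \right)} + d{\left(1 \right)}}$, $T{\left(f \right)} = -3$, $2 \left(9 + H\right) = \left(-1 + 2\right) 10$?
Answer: $- \frac{199}{359} + \frac{i \sqrt{2}}{359} \approx -0.55432 + 0.0039393 i$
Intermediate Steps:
$H = -4$ ($H = -9 + \frac{\left(-1 + 2\right) 10}{2} = -9 + \frac{1 \cdot 10}{2} = -9 + \frac{1}{2} \cdot 10 = -9 + 5 = -4$)
$g = i \sqrt{2}$ ($g = \sqrt{-3 + 1} = \sqrt{-2} = i \sqrt{2} \approx 1.4142 i$)
$\frac{-199 + g}{363 + H} = \frac{-199 + i \sqrt{2}}{363 - 4} = \frac{-199 + i \sqrt{2}}{359} = \left(-199 + i \sqrt{2}\right) \frac{1}{359} = - \frac{199}{359} + \frac{i \sqrt{2}}{359}$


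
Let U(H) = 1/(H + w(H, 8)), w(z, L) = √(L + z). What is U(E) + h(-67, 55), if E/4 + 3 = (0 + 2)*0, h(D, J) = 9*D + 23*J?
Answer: 24491/37 - I/74 ≈ 661.92 - 0.013514*I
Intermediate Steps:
E = -12 (E = -12 + 4*((0 + 2)*0) = -12 + 4*(2*0) = -12 + 4*0 = -12 + 0 = -12)
U(H) = 1/(H + √(8 + H))
U(E) + h(-67, 55) = 1/(-12 + √(8 - 12)) + (9*(-67) + 23*55) = 1/(-12 + √(-4)) + (-603 + 1265) = 1/(-12 + 2*I) + 662 = (-12 - 2*I)/148 + 662 = 662 + (-12 - 2*I)/148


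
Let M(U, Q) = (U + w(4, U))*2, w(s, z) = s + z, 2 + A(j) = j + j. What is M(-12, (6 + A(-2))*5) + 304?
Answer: 264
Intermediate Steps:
A(j) = -2 + 2*j (A(j) = -2 + (j + j) = -2 + 2*j)
M(U, Q) = 8 + 4*U (M(U, Q) = (U + (4 + U))*2 = (4 + 2*U)*2 = 8 + 4*U)
M(-12, (6 + A(-2))*5) + 304 = (8 + 4*(-12)) + 304 = (8 - 48) + 304 = -40 + 304 = 264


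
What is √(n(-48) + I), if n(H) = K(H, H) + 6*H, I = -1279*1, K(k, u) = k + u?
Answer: I*√1663 ≈ 40.78*I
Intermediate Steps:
I = -1279
n(H) = 8*H (n(H) = (H + H) + 6*H = 2*H + 6*H = 8*H)
√(n(-48) + I) = √(8*(-48) - 1279) = √(-384 - 1279) = √(-1663) = I*√1663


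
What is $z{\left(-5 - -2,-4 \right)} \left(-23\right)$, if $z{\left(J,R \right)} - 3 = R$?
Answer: $23$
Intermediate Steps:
$z{\left(J,R \right)} = 3 + R$
$z{\left(-5 - -2,-4 \right)} \left(-23\right) = \left(3 - 4\right) \left(-23\right) = \left(-1\right) \left(-23\right) = 23$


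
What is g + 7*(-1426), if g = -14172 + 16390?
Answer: -7764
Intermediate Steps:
g = 2218
g + 7*(-1426) = 2218 + 7*(-1426) = 2218 - 9982 = -7764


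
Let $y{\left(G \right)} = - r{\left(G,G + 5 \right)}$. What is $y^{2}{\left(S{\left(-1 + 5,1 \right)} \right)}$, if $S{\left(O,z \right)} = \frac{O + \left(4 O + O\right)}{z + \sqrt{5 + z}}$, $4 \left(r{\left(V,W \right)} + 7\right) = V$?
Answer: $\frac{1897}{25} - \frac{492 \sqrt{6}}{25} \approx 27.674$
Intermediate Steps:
$r{\left(V,W \right)} = -7 + \frac{V}{4}$
$S{\left(O,z \right)} = \frac{6 O}{z + \sqrt{5 + z}}$ ($S{\left(O,z \right)} = \frac{O + 5 O}{z + \sqrt{5 + z}} = \frac{6 O}{z + \sqrt{5 + z}}$)
$y{\left(G \right)} = 7 - \frac{G}{4}$ ($y{\left(G \right)} = - (-7 + \frac{G}{4}) = 7 - \frac{G}{4}$)
$y^{2}{\left(S{\left(-1 + 5,1 \right)} \right)} = \left(7 - \frac{6 \left(-1 + 5\right) \frac{1}{1 + \sqrt{5 + 1}}}{4}\right)^{2} = \left(7 - \frac{6 \cdot 4 \frac{1}{1 + \sqrt{6}}}{4}\right)^{2} = \left(7 - \frac{24 \frac{1}{1 + \sqrt{6}}}{4}\right)^{2} = \left(7 - \frac{6}{1 + \sqrt{6}}\right)^{2}$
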